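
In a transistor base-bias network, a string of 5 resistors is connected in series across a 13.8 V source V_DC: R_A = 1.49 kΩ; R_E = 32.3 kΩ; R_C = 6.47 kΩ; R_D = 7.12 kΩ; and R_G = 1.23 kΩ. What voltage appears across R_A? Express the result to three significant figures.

Total series resistance ΣR = 1.49 + 32.3 + 6.47 + 7.12 + 1.23 = 48.61 kΩ.
By the voltage-divider rule, V = 13.8 × 1.490/48.61 = 0.4230 V.

V ≈ 0.423 V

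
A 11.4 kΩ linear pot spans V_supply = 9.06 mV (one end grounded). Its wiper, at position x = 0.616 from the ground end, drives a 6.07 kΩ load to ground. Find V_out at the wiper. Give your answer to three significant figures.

The pot divides into 4.378 kΩ above the wiper and 7.022 kΩ below.
Lower segment in parallel with the load: 7.022 ‖ 6.07 = 3.256 kΩ.
Then V_out = V_supply · 3.256/(4.378 + 3.256) = 3.864 mV.
(Unloaded: V_out = x·V_supply = 5.58 mV.)

V_out ≈ 3.86 mV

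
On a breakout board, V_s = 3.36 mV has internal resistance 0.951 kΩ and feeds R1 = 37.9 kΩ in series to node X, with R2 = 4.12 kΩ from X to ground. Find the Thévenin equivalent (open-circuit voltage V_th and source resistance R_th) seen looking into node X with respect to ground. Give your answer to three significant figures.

R1' = 0.951 + 37.9 = 38.85 kΩ (source resistance + R1).
With X open, the divider is unloaded: V_th = 3.36 × 4.12/42.97 = 0.3222 mV.
With V_s suppressed (replaced by a short), R_th = R1' ‖ R2 = (38.85 × 4.12)/(38.85 + 4.12) = 3.725 kΩ.

V_th ≈ 0.322 mV, R_th ≈ 3.72 kΩ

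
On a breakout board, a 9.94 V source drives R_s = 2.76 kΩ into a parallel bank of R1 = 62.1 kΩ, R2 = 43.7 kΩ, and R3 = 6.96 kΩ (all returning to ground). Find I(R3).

I ≈ 0.949 mA

Combine the parallel branches: R_p = (1/62.1 + 1/43.7 + 1/6.96)⁻¹ = 5.475 kΩ.
Node voltage V_A = V_CC · R_p/(R_s + R_p) = 9.94 × 0.6648 = 6.608 V.
I(R3) = V_A / R3 = 6.608/6.96 = 0.9495 mA.
(Equivalently: I_total = 1.207 mA, then current-divider fraction G_k/ΣG = 0.7866.)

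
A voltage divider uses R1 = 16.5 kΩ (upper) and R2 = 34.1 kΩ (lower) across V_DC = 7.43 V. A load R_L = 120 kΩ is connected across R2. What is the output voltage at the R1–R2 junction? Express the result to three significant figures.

The load sits in parallel with R2, giving an effective lower resistance R2' = R2·R_L/(R2+R_L) = 26.55 kΩ.
Voltage divider with the loaded lower leg: V_out = 7.43 × 26.55/(16.5 + 26.55) = 7.43 × 0.6168 = 4.583 V.
(Unloaded it would be 5.01 V; the load pulls it down.)

V_out ≈ 4.58 V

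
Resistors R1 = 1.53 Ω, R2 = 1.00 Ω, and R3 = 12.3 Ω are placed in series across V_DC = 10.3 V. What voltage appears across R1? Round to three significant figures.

ΣR = 1.53 + 1.00 + 12.3 = 14.83 Ω.
Voltage divider: V = V_DC · (1.530 / 14.83) = 10.3 × 0.1032 = 1.063 V.

V ≈ 1.06 V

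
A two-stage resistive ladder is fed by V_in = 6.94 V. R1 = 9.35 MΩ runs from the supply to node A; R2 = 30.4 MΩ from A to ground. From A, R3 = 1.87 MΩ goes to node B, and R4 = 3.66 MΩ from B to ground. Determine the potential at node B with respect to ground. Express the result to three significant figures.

The second stage (R3 + R4 = 5.530 MΩ) loads node A in parallel with R2.
R2 ‖ (R3+R4) = 4.679 MΩ.
First divider: V_A = V_in · 4.679/(9.35 + 4.679) = 2.315 V.
V_B = V_A × 0.6618 = 1.532 V.

V_B ≈ 1.53 V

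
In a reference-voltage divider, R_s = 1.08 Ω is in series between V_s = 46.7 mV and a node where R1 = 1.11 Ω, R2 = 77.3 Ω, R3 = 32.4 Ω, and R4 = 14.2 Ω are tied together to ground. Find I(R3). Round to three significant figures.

Combine the parallel branches: R_p = (1/1.11 + 1/77.3 + 1/32.4 + 1/14.2)⁻¹ = 0.9851 Ω.
Node voltage V_A = V_s · R_p/(R_s + R_p) = 46.7 × 0.4770 = 22.28 mV.
I(R3) = V_A / R3 = 22.28/32.4 = 0.6876 mA.

I ≈ 0.688 mA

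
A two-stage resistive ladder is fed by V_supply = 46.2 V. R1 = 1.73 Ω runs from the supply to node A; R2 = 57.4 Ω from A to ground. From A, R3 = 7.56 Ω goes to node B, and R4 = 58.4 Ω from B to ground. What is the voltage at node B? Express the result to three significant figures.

Node A sees R2 in parallel with the series input of stage 2, R3 + R4 = 65.96 Ω.
Effective lower resistance at A: R2 ‖ 65.96 = 30.69 Ω.
First divider: V_A = V_supply · 30.69/(1.73 + 30.69) = 43.73 V.
Stage 2 is unloaded, so V_B = V_A · R4/(R3+R4) = 43.73 × 58.4/65.96 = 38.72 V.

V_B ≈ 38.7 V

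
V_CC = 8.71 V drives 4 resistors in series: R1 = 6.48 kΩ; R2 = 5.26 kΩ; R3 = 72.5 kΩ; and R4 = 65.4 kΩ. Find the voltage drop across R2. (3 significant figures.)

Series total: ΣR = 6.48 + 5.26 + 72.5 + 65.4 = 149.6 kΩ.
By the voltage-divider rule, V = 8.71 × 5.260/149.6 = 0.3062 V.

V ≈ 0.306 V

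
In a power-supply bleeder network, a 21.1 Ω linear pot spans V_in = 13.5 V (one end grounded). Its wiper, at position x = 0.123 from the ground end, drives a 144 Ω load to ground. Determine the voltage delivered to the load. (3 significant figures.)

Split the track: R_lower = x·R_p = 2.595 Ω, R_upper = (1−x)·R_p = 18.50 Ω.
R_L loads the lower segment: effective lower R = 2.549 Ω.
Then V_out = V_in · 2.549/(18.50 + 2.549) = 1.635 V.

V_out ≈ 1.63 V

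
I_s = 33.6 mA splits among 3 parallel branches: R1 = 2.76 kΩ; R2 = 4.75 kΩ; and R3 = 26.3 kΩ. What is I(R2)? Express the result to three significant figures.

Total conductance ΣG = 1/2.76 + 1/4.75 + 1/26.3 = 0.6109 (units of 1/kΩ).
By the current-divider rule, I = I_s · G_k/ΣG = 33.6 × 0.3446 = 11.58 mA.

I ≈ 11.6 mA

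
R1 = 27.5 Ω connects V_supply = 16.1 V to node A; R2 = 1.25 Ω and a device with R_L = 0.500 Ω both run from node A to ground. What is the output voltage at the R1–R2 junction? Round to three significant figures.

V_out ≈ 0.206 V

First combine the lower leg with the load: R2 ‖ R_L = 0.3571 Ω.
Voltage divider with the loaded lower leg: V_out = 16.1 × 0.3571/(27.5 + 0.3571) = 16.1 × 0.01282 = 0.2064 V.
(Unloaded it would be 0.700 V; the load pulls it down.)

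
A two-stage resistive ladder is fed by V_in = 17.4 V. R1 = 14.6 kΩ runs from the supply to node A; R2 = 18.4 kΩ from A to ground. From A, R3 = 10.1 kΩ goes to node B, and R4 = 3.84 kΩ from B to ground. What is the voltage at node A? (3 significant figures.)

Looking into the second stage from A: R3 + R4 = 13.94 kΩ appears in parallel with R2.
R2 ‖ (R3+R4) = 7.931 kΩ.
So V_A = 17.4 × 0.3520 = 6.125 V.

V_A ≈ 6.12 V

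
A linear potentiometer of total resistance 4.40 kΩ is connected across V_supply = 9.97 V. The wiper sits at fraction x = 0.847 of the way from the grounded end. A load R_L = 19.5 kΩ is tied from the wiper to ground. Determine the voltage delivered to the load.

Lower segment x·R_p = 3.727 kΩ; upper segment (1−x)·R_p = 0.6732 kΩ.
R_L loads the lower segment: effective lower R = 3.129 kΩ.
Then V_out = V_supply · 3.129/(0.6732 + 3.129) = 8.205 V.
(Unloaded: V_out = x·V_supply = 8.44 V.)

V_out ≈ 8.20 V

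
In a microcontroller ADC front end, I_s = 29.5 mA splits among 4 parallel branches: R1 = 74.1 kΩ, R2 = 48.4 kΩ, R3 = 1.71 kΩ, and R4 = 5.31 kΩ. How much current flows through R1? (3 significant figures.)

Conductances: ΣG = 1/74.1 + 1/48.4 + 1/1.71 + 1/5.31 = 0.8073 (1/kΩ).
By the current-divider rule, I = I_s · G_k/ΣG = 29.5 × 0.01672 = 0.4932 mA.

I ≈ 0.493 mA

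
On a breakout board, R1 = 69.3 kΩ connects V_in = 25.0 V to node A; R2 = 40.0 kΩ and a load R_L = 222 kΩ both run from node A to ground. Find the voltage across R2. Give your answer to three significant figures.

The load sits in parallel with R2, giving an effective lower resistance R2' = R2·R_L/(R2+R_L) = 33.89 kΩ.
Voltage divider with the loaded lower leg: V_out = 25.0 × 33.89/(69.3 + 33.89) = 25.0 × 0.3284 = 8.211 V.

V_out ≈ 8.21 V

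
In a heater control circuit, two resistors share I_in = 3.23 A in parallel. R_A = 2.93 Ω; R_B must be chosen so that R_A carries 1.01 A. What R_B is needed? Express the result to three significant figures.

R_B ≈ 1.33 Ω

Two-branch current divider: I_A = I_in · R_B/(R_A + R_B).
1.01/3.23 = R_B/(R_A + R_B) → R_B = R_A · (0.3127)/(1 − 0.3127) = 2.93 × 0.4550 = 1.333 Ω.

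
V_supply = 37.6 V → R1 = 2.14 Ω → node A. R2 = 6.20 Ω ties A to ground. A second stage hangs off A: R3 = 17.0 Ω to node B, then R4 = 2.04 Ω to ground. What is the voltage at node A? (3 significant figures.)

Node A sees R2 in parallel with the series input of stage 2, R3 + R4 = 19.04 Ω.
R2 ‖ (R3+R4) = 4.677 Ω.
V_A = 37.6 × 4.677/(2.14 + 4.677) = 25.80 V.

V_A ≈ 25.8 V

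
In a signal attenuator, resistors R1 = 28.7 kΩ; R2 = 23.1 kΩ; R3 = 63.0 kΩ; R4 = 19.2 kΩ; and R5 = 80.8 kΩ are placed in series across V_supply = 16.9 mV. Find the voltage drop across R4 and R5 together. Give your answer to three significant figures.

V ≈ 7.87 mV

Total series resistance ΣR = 28.7 + 23.1 + 63.0 + 19.2 + 80.8 = 214.8 kΩ.
R_{R4..R5} = 19.2 + 80.8 = 100.0 kΩ.
Voltage divider: V = V_supply · (100.0 / 214.8) = 16.9 × 0.4655 = 7.868 mV.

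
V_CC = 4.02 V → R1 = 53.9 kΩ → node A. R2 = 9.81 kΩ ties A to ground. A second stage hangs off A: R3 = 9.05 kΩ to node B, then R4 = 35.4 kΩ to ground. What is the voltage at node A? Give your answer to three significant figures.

The second stage (R3 + R4 = 44.45 kΩ) loads node A in parallel with R2.
R2 ‖ (R3+R4) = 8.036 kΩ.
So V_A = 4.02 × 0.1298 = 0.5216 V.

V_A ≈ 0.522 V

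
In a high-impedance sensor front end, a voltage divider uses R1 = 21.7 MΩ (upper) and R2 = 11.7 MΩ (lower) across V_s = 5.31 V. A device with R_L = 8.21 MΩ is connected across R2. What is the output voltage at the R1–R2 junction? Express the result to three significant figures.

V_out ≈ 0.966 V

R2 ‖ R_L = (11.7 × 8.21)/(11.7 + 8.21) = 4.825 MΩ.
Now apply the divider: V_out = 5.31 × 0.1819 = 0.9658 V.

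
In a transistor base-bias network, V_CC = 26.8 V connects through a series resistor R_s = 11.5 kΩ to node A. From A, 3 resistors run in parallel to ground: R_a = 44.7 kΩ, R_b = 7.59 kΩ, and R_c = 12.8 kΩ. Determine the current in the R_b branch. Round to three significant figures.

I ≈ 0.962 mA

Combine the parallel branches: R_p = (1/44.7 + 1/7.59 + 1/12.8)⁻¹ = 4.306 kΩ.
V_A = 26.8 × 4.306/15.81 = 7.301 V.
I(R_b) = V_A / R_b = 7.301/7.59 = 0.9619 mA.
(Equivalently: I_total = 1.696 mA, then current-divider fraction G_k/ΣG = 0.5673.)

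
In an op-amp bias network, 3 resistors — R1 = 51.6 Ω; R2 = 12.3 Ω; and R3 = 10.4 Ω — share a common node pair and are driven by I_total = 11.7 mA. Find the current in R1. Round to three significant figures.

ΣG = 1/51.6 + 1/12.3 + 1/10.4 = 0.1968.
Current divider: I(R1) = I_total · G_k/ΣG = 11.7 × (0.01938/0.1968) = 11.7 × 0.09846 = 1.152 mA.

I ≈ 1.15 mA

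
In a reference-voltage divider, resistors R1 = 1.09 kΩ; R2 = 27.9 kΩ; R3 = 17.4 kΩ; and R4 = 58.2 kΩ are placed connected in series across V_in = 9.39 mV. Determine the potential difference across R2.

Series total: ΣR = 1.09 + 27.9 + 17.4 + 58.2 = 104.6 kΩ.
By the voltage-divider rule, V = 9.39 × 27.90/104.6 = 2.505 mV.

V ≈ 2.50 mV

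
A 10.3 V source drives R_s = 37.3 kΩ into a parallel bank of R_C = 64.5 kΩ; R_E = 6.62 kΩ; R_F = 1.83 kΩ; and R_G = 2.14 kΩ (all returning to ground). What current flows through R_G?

I ≈ 0.107 mA

Equivalent of the parallel group: R_p = 0.8472 kΩ.
V_A by voltage divider: V_A = 10.3 × 0.8472/(37.3 + 0.8472) = 0.2288 V.
Branch current I = V_A/R_G = 0.2288/2.14 = 0.1069 mA.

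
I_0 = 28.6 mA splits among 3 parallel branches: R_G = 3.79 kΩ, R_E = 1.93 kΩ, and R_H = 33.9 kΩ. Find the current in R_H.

Conductances: ΣG = 1/3.79 + 1/1.93 + 1/33.9 = 0.8115 (1/kΩ).
R_H takes the fraction G_k/ΣG = 0.02950/0.8115 = 0.03635, so I = 28.6 × 0.03635 = 1.040 mA.

I ≈ 1.04 mA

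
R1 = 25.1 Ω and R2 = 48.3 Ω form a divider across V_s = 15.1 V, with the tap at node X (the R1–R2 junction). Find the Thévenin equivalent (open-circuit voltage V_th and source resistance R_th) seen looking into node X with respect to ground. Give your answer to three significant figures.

V_th ≈ 9.94 V, R_th ≈ 16.5 Ω

V_th is the unloaded tap voltage: V_s · R2/(R1+R2) = 15.1 × 0.6580 = 9.936 V.
Looking into X with the source shorted: R_th = R1·R2/(R1+R2) = 25.10 × 48.3/73.40 = 16.52 Ω.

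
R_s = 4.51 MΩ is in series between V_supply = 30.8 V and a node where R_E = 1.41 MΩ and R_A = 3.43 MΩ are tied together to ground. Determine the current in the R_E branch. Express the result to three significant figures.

I ≈ 3.96 µA

Parallel bank: R_p = 1/(1/1.41 + 1/3.43) = 0.9992 MΩ.
V_A by voltage divider: V_A = 30.8 × 0.9992/(4.51 + 0.9992) = 5.586 V.
I(R_E) = V_A / R_E = 5.586/1.41 = 3.962 µA.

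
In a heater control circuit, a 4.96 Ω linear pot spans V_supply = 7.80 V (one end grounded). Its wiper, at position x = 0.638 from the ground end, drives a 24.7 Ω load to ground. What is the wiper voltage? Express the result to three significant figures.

V_out ≈ 4.76 V

Lower segment x·R_p = 3.164 Ω; upper segment (1−x)·R_p = 1.796 Ω.
R_L loads the lower segment: effective lower R = 2.805 Ω.
Loaded-divider output: V_out = 7.80 × 0.6097 = 4.756 V.
(Unloaded: V_out = x·V_supply = 4.98 V.)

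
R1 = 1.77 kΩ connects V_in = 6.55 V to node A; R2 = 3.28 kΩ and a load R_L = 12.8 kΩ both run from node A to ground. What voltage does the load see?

V_out ≈ 3.90 V

R2 ‖ R_L = (3.28 × 12.8)/(3.28 + 12.8) = 2.611 kΩ.
Voltage divider with the loaded lower leg: V_out = 6.55 × 2.611/(1.77 + 2.611) = 6.55 × 0.5960 = 3.904 V.
(Unloaded it would be 4.25 V; the load pulls it down.)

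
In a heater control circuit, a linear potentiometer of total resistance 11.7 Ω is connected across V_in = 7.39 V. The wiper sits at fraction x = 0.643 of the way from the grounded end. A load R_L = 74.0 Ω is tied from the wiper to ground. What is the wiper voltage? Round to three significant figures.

Lower segment x·R_p = 7.523 Ω; upper segment (1−x)·R_p = 4.177 Ω.
Lower segment in parallel with the load: 7.523 ‖ 74.0 = 6.829 Ω.
Loaded-divider output: V_out = 7.39 × 0.6205 = 4.585 V.

V_out ≈ 4.59 V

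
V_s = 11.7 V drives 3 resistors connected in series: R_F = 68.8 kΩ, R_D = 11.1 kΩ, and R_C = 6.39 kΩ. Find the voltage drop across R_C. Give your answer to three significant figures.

V ≈ 0.866 V

Series total: ΣR = 68.8 + 11.1 + 6.39 = 86.29 kΩ.
Voltage divider: V = V_s · (6.390 / 86.29) = 11.7 × 0.07405 = 0.8664 V.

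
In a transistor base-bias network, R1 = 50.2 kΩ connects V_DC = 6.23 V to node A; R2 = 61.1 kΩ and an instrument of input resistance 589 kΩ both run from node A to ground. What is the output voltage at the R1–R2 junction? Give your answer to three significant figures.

R2 ‖ R_L = (61.1 × 589)/(61.1 + 589) = 55.36 kΩ.
Voltage divider with the loaded lower leg: V_out = 6.23 × 55.36/(50.2 + 55.36) = 6.23 × 0.5244 = 3.267 V.

V_out ≈ 3.27 V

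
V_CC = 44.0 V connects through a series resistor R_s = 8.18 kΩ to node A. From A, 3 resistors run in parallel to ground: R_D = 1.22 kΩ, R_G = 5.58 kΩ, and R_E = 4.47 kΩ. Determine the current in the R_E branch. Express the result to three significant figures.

I ≈ 0.895 mA

Combine the parallel branches: R_p = (1/1.22 + 1/5.58 + 1/4.47)⁻¹ = 0.8179 kΩ.
V_A by voltage divider: V_A = 44.0 × 0.8179/(8.18 + 0.8179) = 4.000 V.
Branch current I = V_A/R_E = 4.000/4.47 = 0.8948 mA.
(Check via current divider: I_total = 4.890 mA; share G_k/ΣG = 0.1830 → same result.)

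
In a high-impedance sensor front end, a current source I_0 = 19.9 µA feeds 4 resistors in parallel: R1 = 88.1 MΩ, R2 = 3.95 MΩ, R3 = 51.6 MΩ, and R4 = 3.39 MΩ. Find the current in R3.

I ≈ 0.666 µA

Total conductance ΣG = 1/88.1 + 1/3.95 + 1/51.6 + 1/3.39 = 0.5789 (units of 1/MΩ).
Current divider: I(R3) = I_0 · G_k/ΣG = 19.9 × (0.01938/0.5789) = 19.9 × 0.03348 = 0.6662 µA.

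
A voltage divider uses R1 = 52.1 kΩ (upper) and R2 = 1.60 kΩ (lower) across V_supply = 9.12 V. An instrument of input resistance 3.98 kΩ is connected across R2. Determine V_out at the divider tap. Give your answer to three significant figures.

V_out ≈ 0.195 V

R2 ‖ R_L = (1.60 × 3.98)/(1.60 + 3.98) = 1.141 kΩ.
Then V_out = V_supply · R2'/(R1 + R2') = 9.12 × 1.141/53.24 = 0.1955 V.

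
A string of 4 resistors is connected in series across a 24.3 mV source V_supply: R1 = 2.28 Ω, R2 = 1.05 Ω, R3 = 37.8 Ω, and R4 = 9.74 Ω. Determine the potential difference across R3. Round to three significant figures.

V ≈ 18.1 mV

ΣR = 2.28 + 1.05 + 37.8 + 9.74 = 50.87 Ω.
Voltage divider: V = V_supply · (37.80 / 50.87) = 24.3 × 0.7431 = 18.06 mV.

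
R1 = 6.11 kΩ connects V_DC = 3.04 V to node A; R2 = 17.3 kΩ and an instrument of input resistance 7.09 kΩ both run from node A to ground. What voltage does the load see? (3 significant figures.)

V_out ≈ 1.37 V

First combine the lower leg with the load: R2 ‖ R_L = 5.029 kΩ.
Voltage divider with the loaded lower leg: V_out = 3.04 × 5.029/(6.11 + 5.029) = 3.04 × 0.4515 = 1.372 V.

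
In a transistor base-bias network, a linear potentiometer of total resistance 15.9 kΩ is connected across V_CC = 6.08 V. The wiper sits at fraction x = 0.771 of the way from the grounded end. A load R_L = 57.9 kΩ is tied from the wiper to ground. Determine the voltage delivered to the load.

V_out ≈ 4.47 V

Lower segment x·R_p = 12.26 kΩ; upper segment (1−x)·R_p = 3.641 kΩ.
Lower segment in parallel with the load: 12.26 ‖ 57.9 = 10.12 kΩ.
V_out = 6.08 × 10.12/(3.641 + 10.12) = 4.471 V.
(Unloaded: V_out = x·V_CC = 4.69 V.)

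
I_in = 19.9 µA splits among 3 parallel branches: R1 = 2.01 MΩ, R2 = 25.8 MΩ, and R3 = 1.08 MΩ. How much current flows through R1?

ΣG = 1/2.01 + 1/25.8 + 1/1.08 = 1.462.
By the current-divider rule, I = I_in · G_k/ΣG = 19.9 × 0.3402 = 6.771 µA.

I ≈ 6.77 µA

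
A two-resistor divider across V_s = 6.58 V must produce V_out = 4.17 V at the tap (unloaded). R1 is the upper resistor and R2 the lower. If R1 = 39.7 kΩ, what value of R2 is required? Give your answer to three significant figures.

R2 ≈ 68.7 kΩ

V_out/V_s = R2/(R1+R2) = 0.6337.
Rearranging, R2 = R1·k/(1−k) = 39.7 × 1.730 = 68.69 kΩ.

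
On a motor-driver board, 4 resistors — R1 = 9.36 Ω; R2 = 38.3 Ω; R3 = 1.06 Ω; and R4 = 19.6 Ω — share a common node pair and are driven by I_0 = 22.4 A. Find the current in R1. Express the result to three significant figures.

I ≈ 2.12 A

Total conductance ΣG = 1/9.36 + 1/38.3 + 1/1.06 + 1/19.6 = 1.127 (units of 1/Ω).
Current divider: I(R1) = I_0 · G_k/ΣG = 22.4 × (0.1068/1.127) = 22.4 × 0.09477 = 2.123 A.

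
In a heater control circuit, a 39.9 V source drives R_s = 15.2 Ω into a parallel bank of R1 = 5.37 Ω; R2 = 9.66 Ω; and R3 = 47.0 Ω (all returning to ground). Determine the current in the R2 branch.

Equivalent of the parallel group: R_p = 3.215 Ω.
V_A = 39.9 × 3.215/18.42 = 6.966 V.
Branch current I = V_A/R2 = 6.966/9.66 = 0.7212 A.

I ≈ 0.721 A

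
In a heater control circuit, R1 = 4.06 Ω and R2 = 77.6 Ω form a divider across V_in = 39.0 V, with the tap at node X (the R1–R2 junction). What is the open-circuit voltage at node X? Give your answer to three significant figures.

V_th ≈ 37.1 V

V_th is the unloaded tap voltage: V_in · R2/(R1+R2) = 39.0 × 0.9503 = 37.06 V.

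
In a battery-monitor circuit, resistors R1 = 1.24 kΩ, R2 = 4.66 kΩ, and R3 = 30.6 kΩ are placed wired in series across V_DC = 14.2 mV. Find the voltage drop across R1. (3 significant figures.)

ΣR = 1.24 + 4.66 + 30.6 = 36.50 kΩ.
Voltage divider: V = V_DC · (1.240 / 36.50) = 14.2 × 0.03397 = 0.4824 mV.

V ≈ 0.482 mV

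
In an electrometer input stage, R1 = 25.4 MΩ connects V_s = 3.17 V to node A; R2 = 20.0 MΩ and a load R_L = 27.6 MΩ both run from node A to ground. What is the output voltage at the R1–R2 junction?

V_out ≈ 0.994 V

First combine the lower leg with the load: R2 ‖ R_L = 11.60 MΩ.
Now apply the divider: V_out = 3.17 × 0.3135 = 0.9936 V.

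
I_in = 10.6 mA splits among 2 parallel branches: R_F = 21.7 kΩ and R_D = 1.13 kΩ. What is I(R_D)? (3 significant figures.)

I ≈ 10.1 mA

Two-branch current divider: I_k = I_in · R_other/(R_1 + R_2).
I(R_D) = 10.6 × 21.7/(21.7 + 1.13) = 10.6 × 0.9505 = 10.08 mA.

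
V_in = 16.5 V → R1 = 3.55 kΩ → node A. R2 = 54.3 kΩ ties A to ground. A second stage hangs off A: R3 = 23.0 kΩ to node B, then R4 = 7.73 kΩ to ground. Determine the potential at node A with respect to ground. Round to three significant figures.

The second stage (R3 + R4 = 30.73 kΩ) loads node A in parallel with R2.
R2 ‖ (R3+R4) = 19.62 kΩ.
V_A = 16.5 × 19.62/(3.55 + 19.62) = 13.97 V.

V_A ≈ 14.0 V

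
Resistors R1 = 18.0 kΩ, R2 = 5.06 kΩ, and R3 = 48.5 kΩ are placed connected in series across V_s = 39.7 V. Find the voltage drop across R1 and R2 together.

Total series resistance ΣR = 18.0 + 5.06 + 48.5 = 71.56 kΩ.
R_{R1..R2} = 18.0 + 5.06 = 23.06 kΩ.
Voltage divider: V = V_s · (23.06 / 71.56) = 39.7 × 0.3222 = 12.79 V.

V ≈ 12.8 V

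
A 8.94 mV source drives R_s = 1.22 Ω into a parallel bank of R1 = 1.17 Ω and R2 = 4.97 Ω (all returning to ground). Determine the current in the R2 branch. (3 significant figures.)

Parallel bank: R_p = 1/(1/1.17 + 1/4.97) = 0.9471 Ω.
Node voltage V_A = V_s · R_p/(R_s + R_p) = 8.94 × 0.4370 = 3.907 mV.
I(R2) = V_A / R2 = 3.907/4.97 = 0.7861 mA.

I ≈ 0.786 mA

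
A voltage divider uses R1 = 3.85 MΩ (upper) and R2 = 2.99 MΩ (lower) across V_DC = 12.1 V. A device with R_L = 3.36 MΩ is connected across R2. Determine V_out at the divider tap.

V_out ≈ 3.52 V

The load sits in parallel with R2, giving an effective lower resistance R2' = R2·R_L/(R2+R_L) = 1.582 MΩ.
Voltage divider with the loaded lower leg: V_out = 12.1 × 1.582/(3.85 + 1.582) = 12.1 × 0.2913 = 3.524 V.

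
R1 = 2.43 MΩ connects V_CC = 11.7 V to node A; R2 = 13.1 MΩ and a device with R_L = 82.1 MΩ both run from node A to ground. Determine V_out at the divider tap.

V_out ≈ 9.63 V

R2 ‖ R_L = (13.1 × 82.1)/(13.1 + 82.1) = 11.30 MΩ.
Then V_out = V_CC · R2'/(R1 + R2') = 11.7 × 11.30/13.73 = 9.629 V.
(Unloaded it would be 9.87 V; the load pulls it down.)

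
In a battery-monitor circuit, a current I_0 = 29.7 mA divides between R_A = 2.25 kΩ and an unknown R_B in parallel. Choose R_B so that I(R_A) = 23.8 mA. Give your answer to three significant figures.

R_B ≈ 9.08 kΩ

The fraction through R_A equals R_B/(R_A+R_B).
With f = 0.8013, R_B = R_A · f/(1−f) = 2.25 × 4.034 = 9.076 kΩ.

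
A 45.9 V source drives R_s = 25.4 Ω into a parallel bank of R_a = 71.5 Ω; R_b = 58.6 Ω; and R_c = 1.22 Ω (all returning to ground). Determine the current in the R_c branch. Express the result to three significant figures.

Combine the parallel branches: R_p = (1/71.5 + 1/58.6 + 1/1.22)⁻¹ = 1.175 Ω.
Node voltage V_A = V_supply · R_p/(R_s + R_p) = 45.9 × 0.04423 = 2.030 V.
I(R_c) = V_A / R_c = 2.030/1.22 = 1.664 A.
(Check via current divider: I_total = 1.727 A; share G_k/ΣG = 0.9635 → same result.)

I ≈ 1.66 A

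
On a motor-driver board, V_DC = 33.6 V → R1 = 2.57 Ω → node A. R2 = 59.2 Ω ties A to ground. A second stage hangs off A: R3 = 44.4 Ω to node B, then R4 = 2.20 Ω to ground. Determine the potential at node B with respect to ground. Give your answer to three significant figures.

V_B ≈ 1.44 V

Looking into the second stage from A: R3 + R4 = 46.60 Ω appears in parallel with R2.
R2 ‖ (R3+R4) = 26.07 Ω.
First divider: V_A = V_DC · 26.07/(2.57 + 26.07) = 30.59 V.
V_B = V_A × 0.04721 = 1.444 V.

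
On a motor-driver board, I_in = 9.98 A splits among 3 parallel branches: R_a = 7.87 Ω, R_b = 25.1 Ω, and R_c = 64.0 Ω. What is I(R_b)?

Conductances: ΣG = 1/7.87 + 1/25.1 + 1/64.0 = 0.1825 (1/Ω).
By the current-divider rule, I = I_in · G_k/ΣG = 9.98 × 0.2183 = 2.178 A.

I ≈ 2.18 A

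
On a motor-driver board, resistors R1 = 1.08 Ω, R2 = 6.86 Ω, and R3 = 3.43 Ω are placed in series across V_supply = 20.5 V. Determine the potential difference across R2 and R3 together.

Series total: ΣR = 1.08 + 6.86 + 3.43 = 11.37 Ω.
R_{R2..R3} = 6.86 + 3.43 = 10.29 Ω.
V = V_supply · R/ΣR = 20.5 × 0.9050 = 18.55 V.

V ≈ 18.6 V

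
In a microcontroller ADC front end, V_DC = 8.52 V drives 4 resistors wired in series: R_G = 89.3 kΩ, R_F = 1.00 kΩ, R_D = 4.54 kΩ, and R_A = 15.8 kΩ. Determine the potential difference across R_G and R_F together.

ΣR = 89.3 + 1.00 + 4.54 + 15.8 = 110.6 kΩ.
R_{R_G..R_F} = 89.3 + 1.00 = 90.30 kΩ.
Voltage divider: V = V_DC · (90.30 / 110.6) = 8.52 × 0.8162 = 6.954 V.

V ≈ 6.95 V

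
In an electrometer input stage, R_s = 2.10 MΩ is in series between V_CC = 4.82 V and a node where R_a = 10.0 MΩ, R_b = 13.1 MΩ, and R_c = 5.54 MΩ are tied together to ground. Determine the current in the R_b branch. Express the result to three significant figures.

I ≈ 0.210 µA

Combine the parallel branches: R_p = (1/10.0 + 1/13.1 + 1/5.54)⁻¹ = 2.802 MΩ.
V_A = 4.82 × 2.802/4.902 = 2.755 V.
Branch current I = V_A/R_b = 2.755/13.1 = 0.2103 µA.
(Equivalently: I_total = 0.9832 µA, then current-divider fraction G_k/ΣG = 0.2139.)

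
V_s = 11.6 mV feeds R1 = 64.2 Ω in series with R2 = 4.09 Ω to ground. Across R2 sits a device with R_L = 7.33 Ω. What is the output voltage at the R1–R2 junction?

R2 ‖ R_L = (4.09 × 7.33)/(4.09 + 7.33) = 2.625 Ω.
Voltage divider with the loaded lower leg: V_out = 11.6 × 2.625/(64.2 + 2.625) = 11.6 × 0.03928 = 0.4557 mV.

V_out ≈ 0.456 mV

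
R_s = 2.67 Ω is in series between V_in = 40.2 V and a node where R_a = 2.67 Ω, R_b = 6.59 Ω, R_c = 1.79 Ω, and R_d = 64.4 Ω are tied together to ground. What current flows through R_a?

I ≈ 3.82 A

Combine the parallel branches: R_p = (1/2.67 + 1/6.59 + 1/1.79 + 1/64.4)⁻¹ = 0.9087 Ω.
V_A by voltage divider: V_A = 40.2 × 0.9087/(2.67 + 0.9087) = 10.21 V.
I(R_a) = V_A / R_a = 10.21/2.67 = 3.823 A.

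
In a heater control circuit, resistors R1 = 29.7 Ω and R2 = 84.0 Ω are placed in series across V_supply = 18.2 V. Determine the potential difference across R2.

V ≈ 13.4 V

Total series resistance ΣR = 29.7 + 84.0 = 113.7 Ω.
By the voltage-divider rule, V = 18.2 × 84.00/113.7 = 13.45 V.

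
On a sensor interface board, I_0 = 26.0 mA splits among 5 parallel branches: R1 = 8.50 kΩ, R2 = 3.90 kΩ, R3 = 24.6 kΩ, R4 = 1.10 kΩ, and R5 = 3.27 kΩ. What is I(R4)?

I ≈ 14.5 mA

ΣG = 1/8.50 + 1/3.90 + 1/24.6 + 1/1.10 + 1/3.27 = 1.630.
Current divider: I(R4) = I_0 · G_k/ΣG = 26.0 × (0.9091/1.630) = 26.0 × 0.5579 = 14.50 mA.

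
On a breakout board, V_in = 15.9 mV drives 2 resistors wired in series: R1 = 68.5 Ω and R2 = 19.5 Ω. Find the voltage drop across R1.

ΣR = 68.5 + 19.5 = 88.00 Ω.
V = V_in · R/ΣR = 15.9 × 0.7784 = 12.38 mV.

V ≈ 12.4 mV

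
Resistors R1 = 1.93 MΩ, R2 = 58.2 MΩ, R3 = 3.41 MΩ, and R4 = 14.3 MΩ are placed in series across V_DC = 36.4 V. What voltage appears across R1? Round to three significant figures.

ΣR = 1.93 + 58.2 + 3.41 + 14.3 = 77.84 MΩ.
Voltage divider: V = V_DC · (1.930 / 77.84) = 36.4 × 0.02479 = 0.9025 V.

V ≈ 0.903 V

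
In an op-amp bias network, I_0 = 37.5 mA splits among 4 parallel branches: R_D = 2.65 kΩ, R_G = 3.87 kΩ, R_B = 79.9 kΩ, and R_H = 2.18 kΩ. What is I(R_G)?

ΣG = 1/2.65 + 1/3.87 + 1/79.9 + 1/2.18 = 1.107.
R_G takes the fraction G_k/ΣG = 0.2584/1.107 = 0.2334, so I = 37.5 × 0.2334 = 8.753 mA.

I ≈ 8.75 mA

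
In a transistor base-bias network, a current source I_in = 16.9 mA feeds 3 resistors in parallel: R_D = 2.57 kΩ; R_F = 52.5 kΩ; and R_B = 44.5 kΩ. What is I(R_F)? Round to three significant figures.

I ≈ 0.748 mA

ΣG = 1/2.57 + 1/52.5 + 1/44.5 = 0.4306.
Current divider: I(R_F) = I_in · G_k/ΣG = 16.9 × (0.01905/0.4306) = 16.9 × 0.04423 = 0.7475 mA.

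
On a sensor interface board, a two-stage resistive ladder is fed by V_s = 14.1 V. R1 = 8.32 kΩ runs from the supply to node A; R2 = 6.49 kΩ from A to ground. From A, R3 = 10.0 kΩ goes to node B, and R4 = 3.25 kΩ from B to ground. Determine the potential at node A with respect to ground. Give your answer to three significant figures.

V_A ≈ 4.85 V

The second stage (R3 + R4 = 13.25 kΩ) loads node A in parallel with R2.
Effective lower resistance at A: R2 ‖ 13.25 = 4.356 kΩ.
First divider: V_A = V_s · 4.356/(8.32 + 4.356) = 4.846 V.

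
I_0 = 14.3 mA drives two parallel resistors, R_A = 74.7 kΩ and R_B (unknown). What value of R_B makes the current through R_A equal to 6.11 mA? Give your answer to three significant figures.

R_B ≈ 55.7 kΩ

Two-branch current divider: I_A = I_0 · R_B/(R_A + R_B).
6.11/14.3 = R_B/(R_A + R_B) → R_B = R_A · (0.4273)/(1 − 0.4273) = 74.7 × 0.7460 = 55.73 kΩ.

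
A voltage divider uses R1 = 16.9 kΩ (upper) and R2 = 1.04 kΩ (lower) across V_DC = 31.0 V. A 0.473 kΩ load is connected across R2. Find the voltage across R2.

V_out ≈ 0.585 V

First combine the lower leg with the load: R2 ‖ R_L = 0.3251 kΩ.
Then V_out = V_DC · R2'/(R1 + R2') = 31.0 × 0.3251/17.23 = 0.5851 V.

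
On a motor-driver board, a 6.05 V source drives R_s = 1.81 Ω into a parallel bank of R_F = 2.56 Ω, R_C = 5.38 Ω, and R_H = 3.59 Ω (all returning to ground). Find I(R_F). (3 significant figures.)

I ≈ 0.928 A

Combine the parallel branches: R_p = (1/2.56 + 1/5.38 + 1/3.59)⁻¹ = 1.170 Ω.
V_A = 6.05 × 1.170/2.980 = 2.375 V.
I(R_F) = V_A / R_F = 2.375/2.56 = 0.9276 A.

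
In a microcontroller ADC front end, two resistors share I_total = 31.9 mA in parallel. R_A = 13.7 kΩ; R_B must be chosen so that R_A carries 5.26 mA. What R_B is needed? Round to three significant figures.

Two-branch current divider: I_A = I_total · R_B/(R_A + R_B).
With f = 0.1649, R_B = R_A · f/(1−f) = 13.7 × 0.1974 = 2.705 kΩ.

R_B ≈ 2.71 kΩ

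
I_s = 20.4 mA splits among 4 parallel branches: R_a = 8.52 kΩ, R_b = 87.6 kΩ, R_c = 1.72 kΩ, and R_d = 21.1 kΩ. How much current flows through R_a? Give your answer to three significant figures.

Total conductance ΣG = 1/8.52 + 1/87.6 + 1/1.72 + 1/21.1 = 0.7576 (units of 1/kΩ).
By the current-divider rule, I = I_s · G_k/ΣG = 20.4 × 0.1549 = 3.161 mA.

I ≈ 3.16 mA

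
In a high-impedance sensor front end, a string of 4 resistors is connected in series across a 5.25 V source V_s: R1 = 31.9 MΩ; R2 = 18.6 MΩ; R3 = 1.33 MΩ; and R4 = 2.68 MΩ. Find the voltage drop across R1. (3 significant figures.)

V ≈ 3.07 V

Total series resistance ΣR = 31.9 + 18.6 + 1.33 + 2.68 = 54.51 MΩ.
Voltage divider: V = V_s · (31.90 / 54.51) = 5.25 × 0.5852 = 3.072 V.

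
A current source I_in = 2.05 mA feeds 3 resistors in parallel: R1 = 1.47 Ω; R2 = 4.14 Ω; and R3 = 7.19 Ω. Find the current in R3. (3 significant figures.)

I ≈ 0.269 mA

Total conductance ΣG = 1/1.47 + 1/4.14 + 1/7.19 = 1.061 (units of 1/Ω).
Current divider: I(R3) = I_in · G_k/ΣG = 2.05 × (0.1391/1.061) = 2.05 × 0.1311 = 0.2688 mA.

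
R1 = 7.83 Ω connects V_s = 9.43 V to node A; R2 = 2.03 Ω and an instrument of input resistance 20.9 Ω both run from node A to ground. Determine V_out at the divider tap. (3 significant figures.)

R2 ‖ R_L = (2.03 × 20.9)/(2.03 + 20.9) = 1.850 Ω.
Voltage divider with the loaded lower leg: V_out = 9.43 × 1.850/(7.83 + 1.850) = 9.43 × 0.1911 = 1.802 V.
(Unloaded it would be 1.94 V; the load pulls it down.)

V_out ≈ 1.80 V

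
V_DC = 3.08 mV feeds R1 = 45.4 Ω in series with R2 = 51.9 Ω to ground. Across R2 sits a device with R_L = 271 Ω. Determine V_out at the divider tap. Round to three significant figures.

V_out ≈ 1.51 mV

The load sits in parallel with R2, giving an effective lower resistance R2' = R2·R_L/(R2+R_L) = 43.56 Ω.
Now apply the divider: V_out = 3.08 × 0.4896 = 1.508 mV.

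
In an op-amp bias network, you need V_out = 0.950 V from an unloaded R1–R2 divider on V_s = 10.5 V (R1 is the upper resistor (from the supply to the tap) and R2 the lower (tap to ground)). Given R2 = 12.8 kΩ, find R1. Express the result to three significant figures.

Required fraction k = V_out/V_s = 0.09048.
Rearranging, R1 = R2·(1−k)/k = 12.8 × 10.05 = 128.7 kΩ.

R1 ≈ 129 kΩ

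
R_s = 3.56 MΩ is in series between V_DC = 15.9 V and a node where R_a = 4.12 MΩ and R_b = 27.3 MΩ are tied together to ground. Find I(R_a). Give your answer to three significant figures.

Parallel bank: R_p = 1/(1/4.12 + 1/27.3) = 3.580 MΩ.
V_A by voltage divider: V_A = 15.9 × 3.580/(3.56 + 3.580) = 7.972 V.
I(R_a) = V_A / R_a = 7.972/4.12 = 1.935 µA.

I ≈ 1.93 µA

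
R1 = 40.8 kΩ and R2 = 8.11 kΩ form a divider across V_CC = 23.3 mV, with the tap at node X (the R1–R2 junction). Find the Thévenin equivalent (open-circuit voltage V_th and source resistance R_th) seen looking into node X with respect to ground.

V_th ≈ 3.86 mV, R_th ≈ 6.77 kΩ

Open-circuit (no load on X): V_th = V_CC · R2/(R1 + R2) = 23.3 × 8.11/(40.80 + 8.11) = 3.863 mV.
Looking into X with the source shorted: R_th = R1·R2/(R1+R2) = 40.80 × 8.11/48.91 = 6.765 kΩ.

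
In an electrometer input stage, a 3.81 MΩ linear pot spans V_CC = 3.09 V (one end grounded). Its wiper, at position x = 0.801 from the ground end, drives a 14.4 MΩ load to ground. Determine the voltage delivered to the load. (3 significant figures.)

The pot divides into 0.7582 MΩ above the wiper and 3.052 MΩ below.
Lower segment in parallel with the load: 3.052 ‖ 14.4 = 2.518 MΩ.
Loaded-divider output: V_out = 3.09 × 0.7686 = 2.375 V.
(Unloaded: V_out = x·V_CC = 2.48 V.)

V_out ≈ 2.37 V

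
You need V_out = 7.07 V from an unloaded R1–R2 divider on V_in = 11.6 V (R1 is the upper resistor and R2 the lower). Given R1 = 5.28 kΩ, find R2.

R2 ≈ 8.24 kΩ

Required fraction k = V_out/V_in = 0.6095.
Rearranging, R2 = R1·k/(1−k) = 5.28 × 1.561 = 8.241 kΩ.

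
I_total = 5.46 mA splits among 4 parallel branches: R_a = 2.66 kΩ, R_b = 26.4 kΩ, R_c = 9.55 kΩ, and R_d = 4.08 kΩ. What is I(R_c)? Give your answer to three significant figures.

ΣG = 1/2.66 + 1/26.4 + 1/9.55 + 1/4.08 = 0.7636.
R_c takes the fraction G_k/ΣG = 0.1047/0.7636 = 0.1371, so I = 5.46 × 0.1371 = 0.7487 mA.

I ≈ 0.749 mA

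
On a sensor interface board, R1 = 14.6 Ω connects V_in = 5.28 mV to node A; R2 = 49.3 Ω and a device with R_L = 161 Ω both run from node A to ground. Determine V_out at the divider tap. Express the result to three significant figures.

R2 ‖ R_L = (49.3 × 161)/(49.3 + 161) = 37.74 Ω.
Voltage divider with the loaded lower leg: V_out = 5.28 × 37.74/(14.6 + 37.74) = 5.28 × 0.7211 = 3.807 mV.
(Unloaded it would be 4.07 mV; the load pulls it down.)

V_out ≈ 3.81 mV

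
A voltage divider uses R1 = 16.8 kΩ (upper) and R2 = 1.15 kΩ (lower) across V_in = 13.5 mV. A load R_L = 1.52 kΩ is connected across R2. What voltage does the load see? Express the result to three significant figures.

The load sits in parallel with R2, giving an effective lower resistance R2' = R2·R_L/(R2+R_L) = 0.6547 kΩ.
Then V_out = V_in · R2'/(R1 + R2') = 13.5 × 0.6547/17.45 = 0.5064 mV.

V_out ≈ 0.506 mV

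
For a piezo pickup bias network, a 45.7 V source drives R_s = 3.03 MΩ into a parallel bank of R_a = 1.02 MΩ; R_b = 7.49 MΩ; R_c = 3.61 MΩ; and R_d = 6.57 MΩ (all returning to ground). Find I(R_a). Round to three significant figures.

I ≈ 7.89 µA

Equivalent of the parallel group: R_p = 0.6480 MΩ.
V_A = 45.7 × 0.6480/3.678 = 8.052 V.
Branch current I = V_A/R_a = 8.052/1.02 = 7.894 µA.
(Check via current divider: I_total = 12.43 µA; share G_k/ΣG = 0.6353 → same result.)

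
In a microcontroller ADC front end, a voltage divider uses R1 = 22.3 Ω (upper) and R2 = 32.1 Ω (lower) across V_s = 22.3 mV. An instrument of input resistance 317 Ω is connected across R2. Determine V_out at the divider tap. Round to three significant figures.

V_out ≈ 12.6 mV

The load sits in parallel with R2, giving an effective lower resistance R2' = R2·R_L/(R2+R_L) = 29.15 Ω.
Then V_out = V_s · R2'/(R1 + R2') = 22.3 × 29.15/51.45 = 12.63 mV.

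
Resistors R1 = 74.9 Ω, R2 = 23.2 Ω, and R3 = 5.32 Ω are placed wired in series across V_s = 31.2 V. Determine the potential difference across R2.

ΣR = 74.9 + 23.2 + 5.32 = 103.4 Ω.
By the voltage-divider rule, V = 31.2 × 23.20/103.4 = 6.999 V.

V ≈ 7.00 V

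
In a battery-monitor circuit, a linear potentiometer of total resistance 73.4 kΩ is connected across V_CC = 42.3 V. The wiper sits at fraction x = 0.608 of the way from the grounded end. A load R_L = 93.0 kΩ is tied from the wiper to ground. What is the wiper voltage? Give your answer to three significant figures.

V_out ≈ 21.6 V

Split the track: R_lower = x·R_p = 44.63 kΩ, R_upper = (1−x)·R_p = 28.77 kΩ.
(x·R_p) ‖ R_L = 30.16 kΩ.
Then V_out = V_CC · 30.16/(28.77 + 30.16) = 21.65 V.
(Unloaded: V_out = x·V_CC = 25.7 V.)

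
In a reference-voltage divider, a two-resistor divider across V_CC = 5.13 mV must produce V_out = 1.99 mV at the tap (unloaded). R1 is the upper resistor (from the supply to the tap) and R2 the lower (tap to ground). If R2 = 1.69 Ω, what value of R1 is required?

Required fraction k = V_out/V_CC = 0.3879.
So R1 = R2 · (V_CC/V_out − 1) = 1.69 × (5.13/1.99 − 1) = 1.69 × 1.578 = 2.667 Ω.

R1 ≈ 2.67 Ω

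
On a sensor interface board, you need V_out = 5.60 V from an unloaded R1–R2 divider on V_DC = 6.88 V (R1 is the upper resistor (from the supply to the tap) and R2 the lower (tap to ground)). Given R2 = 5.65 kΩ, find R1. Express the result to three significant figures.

The divider ratio is R2/(R1+R2) = 5.60/6.88 = 0.8140.
Rearranging, R1 = R2·(1−k)/k = 5.65 × 0.2286 = 1.291 kΩ.

R1 ≈ 1.29 kΩ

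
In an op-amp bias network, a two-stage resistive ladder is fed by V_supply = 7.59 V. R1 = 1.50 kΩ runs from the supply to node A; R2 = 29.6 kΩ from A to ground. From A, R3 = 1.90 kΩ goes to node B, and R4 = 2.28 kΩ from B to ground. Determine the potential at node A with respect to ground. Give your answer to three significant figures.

V_A ≈ 5.38 V

Looking into the second stage from A: R3 + R4 = 4.180 kΩ appears in parallel with R2.
Effective lower resistance at A: R2 ‖ 4.180 = 3.663 kΩ.
First divider: V_A = V_supply · 3.663/(1.50 + 3.663) = 5.385 V.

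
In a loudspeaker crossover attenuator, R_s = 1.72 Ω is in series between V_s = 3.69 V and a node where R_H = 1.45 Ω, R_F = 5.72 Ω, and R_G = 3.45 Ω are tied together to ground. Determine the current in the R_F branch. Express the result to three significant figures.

Equivalent of the parallel group: R_p = 0.8663 Ω.
V_A by voltage divider: V_A = 3.69 × 0.8663/(1.72 + 0.8663) = 1.236 V.
I(R_F) = V_A / R_F = 1.236/5.72 = 0.2161 A.

I ≈ 0.216 A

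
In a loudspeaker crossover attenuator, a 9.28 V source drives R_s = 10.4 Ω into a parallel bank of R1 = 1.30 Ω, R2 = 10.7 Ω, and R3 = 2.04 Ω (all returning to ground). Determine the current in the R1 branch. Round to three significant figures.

Parallel bank: R_p = 1/(1/1.30 + 1/10.7 + 1/2.04) = 0.7392 Ω.
Node voltage V_A = V_in · R_p/(R_s + R_p) = 9.28 × 0.06636 = 0.6158 V.
I(R1) = V_A / R1 = 0.6158/1.30 = 0.4737 A.

I ≈ 0.474 A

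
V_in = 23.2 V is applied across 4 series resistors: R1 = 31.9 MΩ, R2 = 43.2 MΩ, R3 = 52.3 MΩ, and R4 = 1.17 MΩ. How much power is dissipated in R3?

ΣR = 128.6 MΩ → I = 23.2/128.6 = 0.1804 µA.
V(R3) = I·R = 9.437 V; P = V·I = 9.437 × 0.1804 = 1.703 µW.

P ≈ 1.70 µW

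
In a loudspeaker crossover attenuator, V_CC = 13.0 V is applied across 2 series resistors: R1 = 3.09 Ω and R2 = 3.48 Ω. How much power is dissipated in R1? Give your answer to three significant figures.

P ≈ 12.1 W

ΣR = 6.570 Ω → I = 13.0/6.570 = 1.979 A.
P = I²R = 3.915 × 3.09 = 12.10 W.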